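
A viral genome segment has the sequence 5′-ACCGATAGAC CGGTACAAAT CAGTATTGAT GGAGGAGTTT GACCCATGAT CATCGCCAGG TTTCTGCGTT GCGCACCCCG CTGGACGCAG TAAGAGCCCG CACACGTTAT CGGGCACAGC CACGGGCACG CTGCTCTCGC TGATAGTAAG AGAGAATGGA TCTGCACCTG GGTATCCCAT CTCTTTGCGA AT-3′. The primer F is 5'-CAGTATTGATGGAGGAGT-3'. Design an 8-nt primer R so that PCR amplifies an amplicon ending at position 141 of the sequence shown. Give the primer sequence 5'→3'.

5'-AGCGAGAG-3'

The forward primer binds at positions 21–38; the product's 3' end on the top strand is position 141.
The reverse primer anneals to the top strand over positions 134–141, i.e. to CTCTCGCT.
Its sequence written 5'→3' is the reverse complement: AGCGAGAG.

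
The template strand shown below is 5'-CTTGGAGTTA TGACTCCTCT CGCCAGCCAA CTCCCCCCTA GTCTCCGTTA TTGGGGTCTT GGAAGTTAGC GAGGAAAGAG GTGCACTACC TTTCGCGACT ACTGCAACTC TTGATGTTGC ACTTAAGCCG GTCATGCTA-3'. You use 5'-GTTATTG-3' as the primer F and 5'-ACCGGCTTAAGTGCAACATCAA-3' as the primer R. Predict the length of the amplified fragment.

Scanning the template, GTTATTG occurs at positions 47–53; this primer anneals to the bottom strand there with its 3' end pointing downstream.
Reverse complement of the reverse primer: TTGATGTTGCACTTAAGCCGGT. This occurs on the top strand at positions 111–132.
The product runs from position 47 to position 132, so its length is 132 − 47 + 1 = 86 bp.

86 bp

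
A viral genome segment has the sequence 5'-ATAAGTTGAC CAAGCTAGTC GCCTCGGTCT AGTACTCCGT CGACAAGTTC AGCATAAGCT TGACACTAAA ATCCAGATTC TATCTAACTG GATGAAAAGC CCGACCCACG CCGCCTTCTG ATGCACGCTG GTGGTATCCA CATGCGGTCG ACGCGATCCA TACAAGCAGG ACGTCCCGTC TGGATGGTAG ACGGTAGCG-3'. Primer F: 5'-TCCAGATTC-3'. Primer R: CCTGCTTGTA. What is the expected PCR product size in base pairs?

99 bp

The forward primer matches the template at positions 72–80.
The reverse primer's reverse complement is TACAAGCAGG, which matches the template at positions 161–170.
Amplicon spans positions 72–170: 99 bp.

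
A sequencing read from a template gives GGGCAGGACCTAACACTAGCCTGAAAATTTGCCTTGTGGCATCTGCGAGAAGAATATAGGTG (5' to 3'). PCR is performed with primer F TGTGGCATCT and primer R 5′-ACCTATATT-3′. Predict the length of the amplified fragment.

The forward primer matches the template at positions 35–44.
The reverse primer's reverse complement is AATATAGGT, which matches the template at positions 53–61.
The product runs from position 35 to position 61, so its length is 61 − 35 + 1 = 27 bp.

27 bp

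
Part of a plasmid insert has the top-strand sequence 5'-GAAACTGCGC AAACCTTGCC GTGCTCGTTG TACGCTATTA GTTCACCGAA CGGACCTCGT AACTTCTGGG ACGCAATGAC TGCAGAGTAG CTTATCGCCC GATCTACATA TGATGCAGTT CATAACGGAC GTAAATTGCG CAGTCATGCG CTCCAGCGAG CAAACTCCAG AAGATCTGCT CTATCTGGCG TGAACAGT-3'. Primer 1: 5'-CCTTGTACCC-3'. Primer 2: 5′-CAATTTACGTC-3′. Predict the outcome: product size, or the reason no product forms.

Primer 1 (CCTTGTACCC) does not match the top strand, and its reverse complement GGGTACAAGG does not match either.
With no annealing site for primer 1, no amplification occurs.

No product — primer 1 has no binding site in the template.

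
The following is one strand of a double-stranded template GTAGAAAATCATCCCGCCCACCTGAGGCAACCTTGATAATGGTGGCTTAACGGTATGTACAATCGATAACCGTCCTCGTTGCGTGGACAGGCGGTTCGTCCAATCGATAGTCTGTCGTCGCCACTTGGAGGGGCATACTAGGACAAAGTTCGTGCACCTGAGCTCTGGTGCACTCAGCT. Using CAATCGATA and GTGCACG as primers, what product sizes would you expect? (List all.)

98 bp, 57 bp

The forward primer CAATCGATA matches the top strand at positions 60–68, 101–109.
The reverse primer's reverse complement is CGTGCAC, matching at positions 151–157.
Each forward site pairs with the reverse site to give a product ending at position 157: sizes 98, 57 bp.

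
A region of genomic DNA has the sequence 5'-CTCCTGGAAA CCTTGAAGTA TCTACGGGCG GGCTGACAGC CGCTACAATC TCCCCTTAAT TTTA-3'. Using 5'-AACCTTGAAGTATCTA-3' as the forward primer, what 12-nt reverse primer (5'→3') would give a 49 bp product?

5'-AAGGGGAGATTG-3'

The forward primer binds at positions 9–24, so a 49 bp product ends at position 9 + 49 − 1 = 57.
The reverse primer anneals to the top strand over positions 46–57, i.e. to CAATCTCCCCTT.
Its sequence written 5'→3' is the reverse complement: AAGGGGAGATTG.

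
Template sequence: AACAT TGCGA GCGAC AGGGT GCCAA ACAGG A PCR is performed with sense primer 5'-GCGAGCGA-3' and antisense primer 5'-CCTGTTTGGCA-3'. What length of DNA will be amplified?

24 bp

Forward primer GCGAGCGA is found on the top strand at positions 7–14.
Reverse complement of the reverse primer: TGCCAAACAGG. This occurs on the top strand at positions 20–30.
The product runs from position 7 to position 30, so its length is 30 − 7 + 1 = 24 bp.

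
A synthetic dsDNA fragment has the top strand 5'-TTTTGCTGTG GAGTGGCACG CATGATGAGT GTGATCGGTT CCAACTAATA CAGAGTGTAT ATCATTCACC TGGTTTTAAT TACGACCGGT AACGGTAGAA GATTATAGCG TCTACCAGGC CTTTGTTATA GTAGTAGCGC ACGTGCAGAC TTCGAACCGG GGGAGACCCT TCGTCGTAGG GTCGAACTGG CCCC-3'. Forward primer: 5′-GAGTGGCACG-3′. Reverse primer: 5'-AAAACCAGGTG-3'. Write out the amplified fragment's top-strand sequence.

5'-GAGTGGCACGCATGATGAGTGTGATCGGTTCCAACTAATACAGAGTGTATATCATTCACCTGGTTTT-3'

Scanning the template, GAGTGGCACG occurs at positions 11–20; this primer anneals to the bottom strand there with its 3' end pointing downstream.
The reverse primer's reverse complement is CACCTGGTTTT, which matches the template at positions 67–77.
The product is the template from position 11 through 77 (67 bp).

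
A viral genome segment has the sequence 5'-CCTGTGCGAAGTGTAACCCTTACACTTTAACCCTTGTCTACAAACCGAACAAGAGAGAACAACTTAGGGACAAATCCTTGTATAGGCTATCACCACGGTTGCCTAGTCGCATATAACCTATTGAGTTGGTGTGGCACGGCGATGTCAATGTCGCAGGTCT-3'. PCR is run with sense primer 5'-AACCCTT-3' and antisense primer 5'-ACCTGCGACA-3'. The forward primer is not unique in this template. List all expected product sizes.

144 bp, 130 bp

The forward primer AACCCTT matches the top strand at positions 15–21, 29–35.
The reverse primer's reverse complement is TGTCGCAGGT, matching at positions 149–158.
Each forward site pairs with the reverse site to give a product ending at position 158: sizes 144, 130 bp.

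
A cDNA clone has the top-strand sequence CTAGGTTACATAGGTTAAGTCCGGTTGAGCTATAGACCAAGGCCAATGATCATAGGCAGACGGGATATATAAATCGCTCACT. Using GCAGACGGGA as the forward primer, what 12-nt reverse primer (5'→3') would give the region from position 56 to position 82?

5'-AGTGAGCGATTT-3'

The product's 3' end on the top strand is position 82.
The reverse primer anneals to the top strand over positions 71–82, i.e. to AAATCGCTCACT.
Its sequence written 5'→3' is the reverse complement: AGTGAGCGATTT.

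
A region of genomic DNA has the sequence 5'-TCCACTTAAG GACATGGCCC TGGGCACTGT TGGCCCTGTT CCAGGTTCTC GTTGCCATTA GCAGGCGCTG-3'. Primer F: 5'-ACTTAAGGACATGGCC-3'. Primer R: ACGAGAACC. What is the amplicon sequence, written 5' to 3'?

5'-ACTTAAGGACATGGCCCTGGGCACTGTTGGCCCTGTTCCAGGTTCTCGT-3'

Scanning the template, ACTTAAGGACATGGCC occurs at positions 4–19; this primer anneals to the bottom strand there with its 3' end pointing downstream.
The reverse primer's reverse complement is GGTTCTCGT, which matches the template at positions 44–52.
The product is the template from position 4 through 52 (49 bp).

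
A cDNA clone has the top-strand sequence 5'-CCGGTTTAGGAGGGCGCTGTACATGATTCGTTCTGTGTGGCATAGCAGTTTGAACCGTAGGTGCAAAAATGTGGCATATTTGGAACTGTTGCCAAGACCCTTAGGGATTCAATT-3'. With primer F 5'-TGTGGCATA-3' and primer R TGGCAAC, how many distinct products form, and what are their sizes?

Two products: 59 bp, 25 bp

The forward primer TGTGGCATA matches the top strand at positions 36–44, 70–78.
The reverse primer's reverse complement is GTTGCCA, matching at positions 88–94.
Each forward site pairs with the reverse site to give a product ending at position 94: sizes 59, 25 bp.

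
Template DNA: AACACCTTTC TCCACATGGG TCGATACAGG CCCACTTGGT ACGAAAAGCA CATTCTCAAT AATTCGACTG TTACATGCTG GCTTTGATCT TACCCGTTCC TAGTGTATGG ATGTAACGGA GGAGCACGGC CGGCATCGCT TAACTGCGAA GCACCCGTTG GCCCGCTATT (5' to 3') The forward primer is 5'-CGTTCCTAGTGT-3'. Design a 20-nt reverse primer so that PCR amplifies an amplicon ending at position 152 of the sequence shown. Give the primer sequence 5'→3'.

The forward primer binds at positions 95–106; the product's 3' end on the top strand is position 152.
The reverse primer anneals to the top strand over positions 133–152, i.e. to GCATCGCTTAACTGCGAAGC.
Its sequence written 5'→3' is the reverse complement: GCTTCGCAGTTAAGCGATGC.

5'-GCTTCGCAGTTAAGCGATGC-3'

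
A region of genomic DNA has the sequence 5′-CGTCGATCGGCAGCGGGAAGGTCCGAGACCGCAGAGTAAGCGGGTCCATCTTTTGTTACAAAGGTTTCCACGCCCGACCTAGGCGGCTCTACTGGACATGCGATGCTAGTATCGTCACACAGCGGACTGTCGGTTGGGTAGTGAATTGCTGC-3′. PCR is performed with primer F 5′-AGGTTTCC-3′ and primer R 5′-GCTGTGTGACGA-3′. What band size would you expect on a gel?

Forward primer AGGTTTCC is found on the top strand at positions 62–69.
Taking the reverse complement of GCTGTGTGACGA gives TCGTCACACAGC, found at positions 112–123 on the template; the primer anneals here to the top strand with its 3' end pointing upstream.
The product runs from position 62 to position 123, so its length is 123 − 62 + 1 = 62 bp.

62 bp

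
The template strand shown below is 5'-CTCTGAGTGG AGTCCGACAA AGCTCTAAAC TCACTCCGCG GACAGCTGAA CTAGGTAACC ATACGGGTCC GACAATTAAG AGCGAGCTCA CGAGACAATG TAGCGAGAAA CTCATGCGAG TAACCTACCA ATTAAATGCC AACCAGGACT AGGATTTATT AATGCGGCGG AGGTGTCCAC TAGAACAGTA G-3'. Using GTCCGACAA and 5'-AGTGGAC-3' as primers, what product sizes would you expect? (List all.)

170 bp, 115 bp

The forward primer GTCCGACAA matches the top strand at positions 12–20, 67–75.
The reverse primer's reverse complement is GTCCACT, matching at positions 175–181.
Each forward site pairs with the reverse site to give a product ending at position 181: sizes 170, 115 bp.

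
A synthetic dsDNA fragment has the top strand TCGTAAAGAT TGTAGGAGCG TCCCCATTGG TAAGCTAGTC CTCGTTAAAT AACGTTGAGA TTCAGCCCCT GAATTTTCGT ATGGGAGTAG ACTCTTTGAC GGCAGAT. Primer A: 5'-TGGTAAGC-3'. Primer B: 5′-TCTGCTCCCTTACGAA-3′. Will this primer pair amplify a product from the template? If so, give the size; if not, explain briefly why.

No product — primer B has no binding site in the template.

Primer B (TCTGCTCCCTTACGAA) does not match the top strand, and its reverse complement TTCGTAAGGGAGCAGA does not match either.
With no annealing site for primer B, no amplification occurs.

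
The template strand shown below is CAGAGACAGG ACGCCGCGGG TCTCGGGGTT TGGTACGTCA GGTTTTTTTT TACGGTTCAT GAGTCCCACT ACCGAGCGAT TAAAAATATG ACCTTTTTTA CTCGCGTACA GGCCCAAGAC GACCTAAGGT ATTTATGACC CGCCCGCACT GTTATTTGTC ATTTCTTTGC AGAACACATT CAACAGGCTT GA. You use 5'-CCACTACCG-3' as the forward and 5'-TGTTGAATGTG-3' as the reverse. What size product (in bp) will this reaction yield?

Scanning the template, CCACTACCG occurs at positions 66–74; this primer anneals to the bottom strand there with its 3' end pointing downstream.
Taking the reverse complement of TGTTGAATGTG gives CACATTCAACA, found at positions 175–185 on the template; the primer anneals here to the top strand with its 3' end pointing upstream.
Amplicon spans positions 66–185: 120 bp.

120 bp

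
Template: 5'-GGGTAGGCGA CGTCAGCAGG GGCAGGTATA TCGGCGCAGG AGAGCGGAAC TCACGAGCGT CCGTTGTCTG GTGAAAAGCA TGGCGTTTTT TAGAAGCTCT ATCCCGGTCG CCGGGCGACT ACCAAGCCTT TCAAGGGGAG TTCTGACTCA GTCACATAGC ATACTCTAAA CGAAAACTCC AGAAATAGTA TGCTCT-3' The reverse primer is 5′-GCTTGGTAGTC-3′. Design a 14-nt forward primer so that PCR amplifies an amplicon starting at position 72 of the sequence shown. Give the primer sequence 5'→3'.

The reverse primer's reverse complement GACTACCAAGC matches the template at positions 117–127; the product starts at position 72.
The forward primer is identical to the top strand over positions 72–85: TGAAAAGCATGGCG.

5'-TGAAAAGCATGGCG-3'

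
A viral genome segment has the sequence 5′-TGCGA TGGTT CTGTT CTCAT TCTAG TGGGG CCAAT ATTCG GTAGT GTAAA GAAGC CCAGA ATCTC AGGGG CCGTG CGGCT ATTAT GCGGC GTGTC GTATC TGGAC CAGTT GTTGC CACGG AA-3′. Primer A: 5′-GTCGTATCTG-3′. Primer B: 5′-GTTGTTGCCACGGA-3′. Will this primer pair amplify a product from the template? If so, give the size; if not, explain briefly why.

Primer A (GTCGTATCTG) matches the top strand at positions 93–102 (3' end points downstream).
Primer B (GTTGTTGCCACGGA) also matches the top strand directly, at positions 108–121 — its reverse complement TCCGTGGCAACAAC is not present.
Both primers anneal to the bottom strand with 3' ends pointing the same way, so neither can prime synthesis back toward the other.

No product — both primers anneal to the same strand and extend in the same direction.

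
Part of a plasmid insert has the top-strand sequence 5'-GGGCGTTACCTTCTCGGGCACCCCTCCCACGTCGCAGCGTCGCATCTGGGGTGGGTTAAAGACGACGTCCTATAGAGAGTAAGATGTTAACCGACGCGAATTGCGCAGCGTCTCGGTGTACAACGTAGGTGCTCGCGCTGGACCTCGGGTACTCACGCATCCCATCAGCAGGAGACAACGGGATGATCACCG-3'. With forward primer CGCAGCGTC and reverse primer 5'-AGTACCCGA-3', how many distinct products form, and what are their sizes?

The forward primer CGCAGCGTC matches the top strand at positions 33–41, 104–112.
The reverse primer's reverse complement is TCGGGTACT, matching at positions 145–153.
Each forward site pairs with the reverse site to give a product ending at position 153: sizes 121, 50 bp.

Two products: 121 bp, 50 bp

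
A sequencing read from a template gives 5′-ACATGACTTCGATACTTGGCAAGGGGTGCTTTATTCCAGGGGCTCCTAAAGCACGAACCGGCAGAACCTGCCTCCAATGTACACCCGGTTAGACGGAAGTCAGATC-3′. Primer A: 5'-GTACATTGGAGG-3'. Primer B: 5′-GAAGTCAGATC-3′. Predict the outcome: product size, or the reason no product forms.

Primer A (GTACATTGGAGG) has reverse complement CCTCCAATGTAC, which matches the top strand at positions 71–82; primer A anneals to the top strand there with its 3' end pointing upstream toward position 71.
Primer B (GAAGTCAGATC) matches the top strand directly at positions 96–106; it anneals to the bottom strand with its 3' end pointing downstream toward position 106.
The 3' ends diverge (primer A extends toward position 1, primer B toward position 106), so the primers never converge on a shared product.

No product — the primers' 3' ends point away from each other.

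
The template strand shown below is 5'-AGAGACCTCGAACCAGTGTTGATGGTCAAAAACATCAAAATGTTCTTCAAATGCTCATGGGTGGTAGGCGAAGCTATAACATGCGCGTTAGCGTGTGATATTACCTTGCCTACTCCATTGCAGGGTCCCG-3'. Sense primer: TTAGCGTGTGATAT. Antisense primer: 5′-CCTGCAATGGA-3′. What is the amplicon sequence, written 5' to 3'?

5'-TTAGCGTGTGATATTACCTTGCCTACTCCATTGCAGG-3'

Scanning the template, TTAGCGTGTGATAT occurs at positions 88–101; this primer anneals to the bottom strand there with its 3' end pointing downstream.
The reverse primer's reverse complement is TCCATTGCAGG, which matches the template at positions 114–124.
The product is the template from position 88 through 124 (37 bp).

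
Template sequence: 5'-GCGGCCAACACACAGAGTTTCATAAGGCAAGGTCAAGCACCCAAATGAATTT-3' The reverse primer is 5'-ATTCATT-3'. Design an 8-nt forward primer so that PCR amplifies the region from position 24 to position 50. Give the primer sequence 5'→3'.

5'-AAGGCAAG-3'

The reverse primer's reverse complement AATGAAT matches the template at positions 44–50; the product starts at position 24.
The forward primer is identical to the top strand over positions 24–31: AAGGCAAG.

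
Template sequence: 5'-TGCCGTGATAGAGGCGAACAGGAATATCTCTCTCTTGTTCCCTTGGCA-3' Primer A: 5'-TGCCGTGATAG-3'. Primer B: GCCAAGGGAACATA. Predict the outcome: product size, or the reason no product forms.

No product — primer B has no binding site in the template.

Primer B (GCCAAGGGAACATA) does not match the top strand, and its reverse complement TATGTTCCCTTGGC does not match either.
With no annealing site for primer B, no amplification occurs.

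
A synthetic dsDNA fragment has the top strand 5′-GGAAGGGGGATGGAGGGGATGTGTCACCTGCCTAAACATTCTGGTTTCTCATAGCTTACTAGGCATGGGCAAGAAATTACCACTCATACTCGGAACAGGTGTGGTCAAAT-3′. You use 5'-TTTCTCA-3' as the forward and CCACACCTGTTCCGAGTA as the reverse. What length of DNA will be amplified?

Forward primer TTTCTCA is found on the top strand at positions 45–51.
Reverse complement of the reverse primer: TACTCGGAACAGGTGTGG. This occurs on the top strand at positions 87–104.
Amplicon spans positions 45–104: 60 bp.

60 bp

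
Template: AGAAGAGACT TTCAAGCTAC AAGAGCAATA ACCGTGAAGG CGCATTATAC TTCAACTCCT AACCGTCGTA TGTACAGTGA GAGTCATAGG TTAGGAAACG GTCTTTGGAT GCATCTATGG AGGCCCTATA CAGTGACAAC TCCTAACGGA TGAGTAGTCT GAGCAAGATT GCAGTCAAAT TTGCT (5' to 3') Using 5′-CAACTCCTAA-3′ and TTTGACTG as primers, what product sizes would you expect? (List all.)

The forward primer CAACTCCTAA matches the top strand at positions 53–62, 137–146.
The reverse primer's reverse complement is CAGTCAAA, matching at positions 172–179.
Each forward site pairs with the reverse site to give a product ending at position 179: sizes 127, 43 bp.

127 bp, 43 bp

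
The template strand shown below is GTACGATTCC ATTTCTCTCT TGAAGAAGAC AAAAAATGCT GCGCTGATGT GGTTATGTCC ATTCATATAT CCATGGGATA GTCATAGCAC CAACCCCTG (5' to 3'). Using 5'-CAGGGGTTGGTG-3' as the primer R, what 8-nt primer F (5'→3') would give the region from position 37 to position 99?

The reverse primer's reverse complement CACCAACCCCTG matches the template at positions 88–99; the product starts at position 37.
The forward primer is identical to the top strand over positions 37–44: TGCTGCGC.

5'-TGCTGCGC-3'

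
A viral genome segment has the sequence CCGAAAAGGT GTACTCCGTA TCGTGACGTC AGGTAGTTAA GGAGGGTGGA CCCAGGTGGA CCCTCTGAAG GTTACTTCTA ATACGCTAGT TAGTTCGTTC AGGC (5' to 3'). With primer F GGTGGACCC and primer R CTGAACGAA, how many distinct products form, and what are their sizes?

The forward primer GGTGGACCC matches the top strand at positions 45–53, 55–63.
The reverse primer's reverse complement is TTCGTTCAG, matching at positions 94–102.
Each forward site pairs with the reverse site to give a product ending at position 102: sizes 58, 48 bp.

Two products: 58 bp, 48 bp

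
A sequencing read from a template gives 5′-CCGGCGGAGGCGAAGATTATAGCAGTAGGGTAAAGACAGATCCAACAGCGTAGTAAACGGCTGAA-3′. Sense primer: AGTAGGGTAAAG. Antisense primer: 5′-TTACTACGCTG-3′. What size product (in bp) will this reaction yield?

Forward primer AGTAGGGTAAAG is found on the top strand at positions 24–35.
Taking the reverse complement of TTACTACGCTG gives CAGCGTAGTAA, found at positions 46–56 on the template; the primer anneals here to the top strand with its 3' end pointing upstream.
Amplicon spans positions 24–56: 33 bp.

33 bp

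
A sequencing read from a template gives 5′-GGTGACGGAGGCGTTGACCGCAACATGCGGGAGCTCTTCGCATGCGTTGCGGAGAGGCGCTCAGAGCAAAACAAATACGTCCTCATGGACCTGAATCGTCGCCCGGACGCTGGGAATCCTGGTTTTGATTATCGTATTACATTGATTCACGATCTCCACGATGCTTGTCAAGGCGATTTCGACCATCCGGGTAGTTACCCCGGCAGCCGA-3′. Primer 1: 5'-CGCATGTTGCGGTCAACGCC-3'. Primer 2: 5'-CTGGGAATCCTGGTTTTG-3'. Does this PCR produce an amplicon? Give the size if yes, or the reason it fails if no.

No product — the primers' 3' ends point away from each other.

Primer 1 (CGCATGTTGCGGTCAACGCC) has reverse complement GGCGTTGACCGCAACATGCG, which matches the top strand at positions 10–29; primer 1 anneals to the top strand there with its 3' end pointing upstream toward position 10.
Primer 2 (CTGGGAATCCTGGTTTTG) matches the top strand directly at positions 110–127; it anneals to the bottom strand with its 3' end pointing downstream toward position 127.
The 3' ends diverge (primer 1 extends toward position 1, primer 2 toward position 210), so the primers never converge on a shared product.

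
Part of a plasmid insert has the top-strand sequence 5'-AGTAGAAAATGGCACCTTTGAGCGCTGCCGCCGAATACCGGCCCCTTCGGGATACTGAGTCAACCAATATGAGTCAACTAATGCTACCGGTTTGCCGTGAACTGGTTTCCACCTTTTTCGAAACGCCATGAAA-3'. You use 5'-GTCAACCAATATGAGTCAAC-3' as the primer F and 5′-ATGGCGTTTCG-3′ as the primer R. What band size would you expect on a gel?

71 bp

Scanning the template, GTCAACCAATATGAGTCAAC occurs at positions 59–78; this primer anneals to the bottom strand there with its 3' end pointing downstream.
Taking the reverse complement of ATGGCGTTTCG gives CGAAACGCCAT, found at positions 119–129 on the template; the primer anneals here to the top strand with its 3' end pointing upstream.
Product length = (reverse-primer end) − (forward-primer start) + 1 = 129 − 59 + 1 = 71 bp.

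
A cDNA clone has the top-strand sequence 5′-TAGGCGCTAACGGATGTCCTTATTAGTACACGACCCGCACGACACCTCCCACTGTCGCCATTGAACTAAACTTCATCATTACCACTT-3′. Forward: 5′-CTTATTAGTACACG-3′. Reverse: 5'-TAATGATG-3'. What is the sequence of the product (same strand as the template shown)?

5'-CTTATTAGTACACGACCCGCACGACACCTCCCACTGTCGCCATTGAACTAAACTTCATCATTA-3'

Scanning the template, CTTATTAGTACACG occurs at positions 19–32; this primer anneals to the bottom strand there with its 3' end pointing downstream.
Reverse complement of the reverse primer: CATCATTA. This occurs on the top strand at positions 74–81.
The product is the template from position 19 through 81 (63 bp).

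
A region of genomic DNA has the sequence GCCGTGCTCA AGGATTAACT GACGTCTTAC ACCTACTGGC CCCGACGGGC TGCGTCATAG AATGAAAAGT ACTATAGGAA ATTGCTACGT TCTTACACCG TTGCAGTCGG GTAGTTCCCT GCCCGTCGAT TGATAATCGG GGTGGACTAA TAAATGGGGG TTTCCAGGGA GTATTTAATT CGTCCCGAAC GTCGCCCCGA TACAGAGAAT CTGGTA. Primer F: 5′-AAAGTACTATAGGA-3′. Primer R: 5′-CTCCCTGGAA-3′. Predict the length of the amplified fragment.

106 bp

The forward primer matches the template at positions 66–79.
Reverse complement of the reverse primer: TTCCAGGGAG. This occurs on the top strand at positions 162–171.
Product length = (reverse-primer end) − (forward-primer start) + 1 = 171 − 66 + 1 = 106 bp.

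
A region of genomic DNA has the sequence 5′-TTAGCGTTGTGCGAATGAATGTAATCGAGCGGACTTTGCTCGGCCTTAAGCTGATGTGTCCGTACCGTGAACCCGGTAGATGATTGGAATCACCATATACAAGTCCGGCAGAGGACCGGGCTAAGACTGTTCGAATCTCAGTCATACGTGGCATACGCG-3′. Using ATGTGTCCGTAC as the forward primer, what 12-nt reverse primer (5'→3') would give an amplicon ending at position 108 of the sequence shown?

The forward primer binds at positions 54–65; the product's 3' end on the top strand is position 108.
The reverse primer anneals to the top strand over positions 97–108, i.e. to ATACAAGTCCGG.
Its sequence written 5'→3' is the reverse complement: CCGGACTTGTAT.

5'-CCGGACTTGTAT-3'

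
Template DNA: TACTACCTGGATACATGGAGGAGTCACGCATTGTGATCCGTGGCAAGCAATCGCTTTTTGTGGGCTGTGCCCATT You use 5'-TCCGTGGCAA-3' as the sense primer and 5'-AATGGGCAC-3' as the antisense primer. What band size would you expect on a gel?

39 bp

The forward primer matches the template at positions 37–46.
Reverse complement of the reverse primer: GTGCCCATT. This occurs on the top strand at positions 67–75.
Amplicon spans positions 37–75: 39 bp.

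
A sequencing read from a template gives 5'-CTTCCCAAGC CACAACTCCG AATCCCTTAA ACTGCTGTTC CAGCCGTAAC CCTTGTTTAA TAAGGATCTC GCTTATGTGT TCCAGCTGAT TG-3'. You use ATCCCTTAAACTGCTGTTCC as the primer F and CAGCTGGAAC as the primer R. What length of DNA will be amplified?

Forward primer ATCCCTTAAACTGCTGTTCC is found on the top strand at positions 22–41.
Taking the reverse complement of CAGCTGGAAC gives GTTCCAGCTG, found at positions 79–88 on the template; the primer anneals here to the top strand with its 3' end pointing upstream.
Product length = (reverse-primer end) − (forward-primer start) + 1 = 88 − 22 + 1 = 67 bp.

67 bp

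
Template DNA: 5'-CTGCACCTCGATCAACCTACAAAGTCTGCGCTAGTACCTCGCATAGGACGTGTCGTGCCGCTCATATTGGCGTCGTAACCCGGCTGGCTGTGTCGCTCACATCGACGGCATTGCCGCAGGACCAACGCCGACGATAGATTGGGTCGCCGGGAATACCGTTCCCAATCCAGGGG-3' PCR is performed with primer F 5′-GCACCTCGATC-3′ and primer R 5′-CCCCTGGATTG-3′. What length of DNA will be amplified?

Scanning the template, GCACCTCGATC occurs at positions 3–13; this primer anneals to the bottom strand there with its 3' end pointing downstream.
The reverse primer's reverse complement is CAATCCAGGGG, which matches the template at positions 163–173.
Product length = (reverse-primer end) − (forward-primer start) + 1 = 173 − 3 + 1 = 171 bp.

171 bp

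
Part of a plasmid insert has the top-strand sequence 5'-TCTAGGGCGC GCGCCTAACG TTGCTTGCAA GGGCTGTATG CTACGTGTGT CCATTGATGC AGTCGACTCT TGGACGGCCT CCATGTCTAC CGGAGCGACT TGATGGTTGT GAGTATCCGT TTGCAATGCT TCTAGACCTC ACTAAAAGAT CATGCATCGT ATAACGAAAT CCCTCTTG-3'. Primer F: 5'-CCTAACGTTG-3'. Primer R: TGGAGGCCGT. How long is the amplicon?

70 bp

Scanning the template, CCTAACGTTG occurs at positions 14–23; this primer anneals to the bottom strand there with its 3' end pointing downstream.
Reverse complement of the reverse primer: ACGGCCTCCA. This occurs on the top strand at positions 74–83.
Product length = (reverse-primer end) − (forward-primer start) + 1 = 83 − 14 + 1 = 70 bp.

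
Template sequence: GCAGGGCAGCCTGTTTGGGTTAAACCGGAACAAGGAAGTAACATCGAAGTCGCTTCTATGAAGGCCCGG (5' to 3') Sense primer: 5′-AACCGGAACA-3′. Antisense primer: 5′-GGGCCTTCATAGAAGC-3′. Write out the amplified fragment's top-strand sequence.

Scanning the template, AACCGGAACA occurs at positions 23–32; this primer anneals to the bottom strand there with its 3' end pointing downstream.
Reverse complement of the reverse primer: GCTTCTATGAAGGCCC. This occurs on the top strand at positions 52–67.
The product is the template from position 23 through 67 (45 bp).

5'-AACCGGAACAAGGAAGTAACATCGAAGTCGCTTCTATGAAGGCCC-3'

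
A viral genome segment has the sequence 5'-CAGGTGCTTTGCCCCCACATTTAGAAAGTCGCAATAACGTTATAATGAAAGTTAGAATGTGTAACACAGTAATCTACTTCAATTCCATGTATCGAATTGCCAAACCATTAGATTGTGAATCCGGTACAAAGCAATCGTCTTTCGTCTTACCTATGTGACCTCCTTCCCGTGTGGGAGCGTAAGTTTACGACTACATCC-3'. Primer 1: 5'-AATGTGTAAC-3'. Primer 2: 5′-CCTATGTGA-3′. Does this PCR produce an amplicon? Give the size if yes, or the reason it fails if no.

Primer 1 (AATGTGTAAC) matches the top strand at positions 56–65 (3' end points downstream).
Primer 2 (CCTATGTGA) also matches the top strand directly, at positions 150–158 — its reverse complement TCACATAGG is not present.
Both primers anneal to the bottom strand with 3' ends pointing the same way, so neither can prime synthesis back toward the other.

No product — both primers anneal to the same strand and extend in the same direction.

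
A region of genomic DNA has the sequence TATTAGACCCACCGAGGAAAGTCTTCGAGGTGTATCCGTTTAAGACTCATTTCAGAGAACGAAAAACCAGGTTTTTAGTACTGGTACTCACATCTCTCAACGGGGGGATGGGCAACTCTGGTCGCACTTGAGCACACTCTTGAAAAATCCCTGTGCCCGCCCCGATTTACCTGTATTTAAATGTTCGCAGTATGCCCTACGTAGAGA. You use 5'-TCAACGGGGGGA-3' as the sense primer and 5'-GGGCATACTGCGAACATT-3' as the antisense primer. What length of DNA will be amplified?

101 bp

Forward primer TCAACGGGGGGA is found on the top strand at positions 97–108.
The reverse primer's reverse complement is AATGTTCGCAGTATGCCC, which matches the template at positions 180–197.
The product runs from position 97 to position 197, so its length is 197 − 97 + 1 = 101 bp.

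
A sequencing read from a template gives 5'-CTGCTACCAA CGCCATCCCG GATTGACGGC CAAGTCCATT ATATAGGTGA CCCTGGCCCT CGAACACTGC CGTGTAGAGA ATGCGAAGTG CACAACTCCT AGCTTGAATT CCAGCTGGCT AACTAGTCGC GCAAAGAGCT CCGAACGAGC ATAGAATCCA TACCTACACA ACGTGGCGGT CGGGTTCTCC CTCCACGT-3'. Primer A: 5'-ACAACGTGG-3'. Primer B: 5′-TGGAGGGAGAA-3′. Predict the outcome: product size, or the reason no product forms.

Primer A (ACAACGTGG) matches the top strand at positions 168–176; it acts as a forward primer.
Primer B's reverse complement is TTCTCCCTCCA, matching the top strand at positions 185–195; it acts as a reverse primer.
The 3' ends face each other across positions 168–195, giving a 28 bp product.

Yes — a 28 bp product.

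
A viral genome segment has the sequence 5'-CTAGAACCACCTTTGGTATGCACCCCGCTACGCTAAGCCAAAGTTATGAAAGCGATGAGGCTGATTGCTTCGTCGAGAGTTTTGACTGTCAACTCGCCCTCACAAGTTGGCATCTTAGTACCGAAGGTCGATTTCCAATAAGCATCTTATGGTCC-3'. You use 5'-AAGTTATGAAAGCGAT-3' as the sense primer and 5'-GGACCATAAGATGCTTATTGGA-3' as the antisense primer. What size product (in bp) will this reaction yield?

Forward primer AAGTTATGAAAGCGAT is found on the top strand at positions 41–56.
Taking the reverse complement of GGACCATAAGATGCTTATTGGA gives TCCAATAAGCATCTTATGGTCC, found at positions 134–155 on the template; the primer anneals here to the top strand with its 3' end pointing upstream.
Amplicon spans positions 41–155: 115 bp.

115 bp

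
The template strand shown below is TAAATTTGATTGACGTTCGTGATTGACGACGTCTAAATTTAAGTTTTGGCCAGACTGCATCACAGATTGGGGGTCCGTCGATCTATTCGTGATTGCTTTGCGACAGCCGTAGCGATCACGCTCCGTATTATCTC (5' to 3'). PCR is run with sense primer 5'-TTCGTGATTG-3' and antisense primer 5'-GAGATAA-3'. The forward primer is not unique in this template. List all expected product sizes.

119 bp, 49 bp

The forward primer TTCGTGATTG matches the top strand at positions 16–25, 86–95.
The reverse primer's reverse complement is TTATCTC, matching at positions 128–134.
Each forward site pairs with the reverse site to give a product ending at position 134: sizes 119, 49 bp.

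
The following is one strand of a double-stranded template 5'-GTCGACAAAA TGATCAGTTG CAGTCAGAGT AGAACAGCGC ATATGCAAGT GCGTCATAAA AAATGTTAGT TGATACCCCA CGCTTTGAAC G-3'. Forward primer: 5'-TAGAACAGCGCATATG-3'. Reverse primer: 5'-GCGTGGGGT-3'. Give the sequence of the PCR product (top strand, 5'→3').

5'-TAGAACAGCGCATATGCAAGTGCGTCATAAAAAATGTTAGTTGATACCCCACGC-3'

The forward primer matches the template at positions 30–45.
Reverse complement of the reverse primer: ACCCCACGC. This occurs on the top strand at positions 75–83.
The product is the template from position 30 through 83 (54 bp).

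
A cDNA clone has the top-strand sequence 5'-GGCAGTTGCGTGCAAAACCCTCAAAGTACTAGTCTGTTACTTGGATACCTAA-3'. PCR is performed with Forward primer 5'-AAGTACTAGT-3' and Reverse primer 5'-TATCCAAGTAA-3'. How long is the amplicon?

24 bp

Scanning the template, AAGTACTAGT occurs at positions 24–33; this primer anneals to the bottom strand there with its 3' end pointing downstream.
Taking the reverse complement of TATCCAAGTAA gives TTACTTGGATA, found at positions 37–47 on the template; the primer anneals here to the top strand with its 3' end pointing upstream.
The product runs from position 24 to position 47, so its length is 47 − 24 + 1 = 24 bp.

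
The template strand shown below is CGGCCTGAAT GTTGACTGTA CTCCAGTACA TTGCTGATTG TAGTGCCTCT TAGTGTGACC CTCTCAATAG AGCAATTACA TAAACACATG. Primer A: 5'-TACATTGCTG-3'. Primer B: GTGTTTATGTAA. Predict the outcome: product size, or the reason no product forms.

Primer A (TACATTGCTG) matches the top strand at positions 27–36; it acts as a forward primer.
Primer B's reverse complement is TTACATAAACAC, matching the top strand at positions 76–87; it acts as a reverse primer.
The 3' ends face each other across positions 27–87, giving a 61 bp product.

Yes — a 61 bp product.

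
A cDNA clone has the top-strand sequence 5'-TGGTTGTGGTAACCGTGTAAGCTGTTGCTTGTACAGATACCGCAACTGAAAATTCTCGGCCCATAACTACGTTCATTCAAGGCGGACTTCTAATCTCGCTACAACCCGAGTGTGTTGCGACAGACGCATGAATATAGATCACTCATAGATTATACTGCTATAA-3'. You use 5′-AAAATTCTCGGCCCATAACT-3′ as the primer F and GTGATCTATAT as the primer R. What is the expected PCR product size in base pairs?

94 bp

The forward primer matches the template at positions 49–68.
Reverse complement of the reverse primer: ATATAGATCAC. This occurs on the top strand at positions 132–142.
Product length = (reverse-primer end) − (forward-primer start) + 1 = 142 − 49 + 1 = 94 bp.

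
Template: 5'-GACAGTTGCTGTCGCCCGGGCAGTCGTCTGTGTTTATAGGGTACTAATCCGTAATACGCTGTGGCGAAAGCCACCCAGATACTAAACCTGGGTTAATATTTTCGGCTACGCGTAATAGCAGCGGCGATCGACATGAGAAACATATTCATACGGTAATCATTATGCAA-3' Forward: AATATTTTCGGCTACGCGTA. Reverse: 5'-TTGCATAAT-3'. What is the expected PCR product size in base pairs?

Forward primer AATATTTTCGGCTACGCGTA is found on the top strand at positions 95–114.
Taking the reverse complement of TTGCATAAT gives ATTATGCAA, found at positions 159–167 on the template; the primer anneals here to the top strand with its 3' end pointing upstream.
The product runs from position 95 to position 167, so its length is 167 − 95 + 1 = 73 bp.

73 bp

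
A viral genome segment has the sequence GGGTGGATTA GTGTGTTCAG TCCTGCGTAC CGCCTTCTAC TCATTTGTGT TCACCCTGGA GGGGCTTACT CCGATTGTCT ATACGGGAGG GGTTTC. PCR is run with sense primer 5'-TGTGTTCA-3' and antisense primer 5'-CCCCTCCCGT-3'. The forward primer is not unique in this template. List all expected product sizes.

The forward primer TGTGTTCA matches the top strand at positions 12–19, 46–53.
The reverse primer's reverse complement is ACGGGAGGGG, matching at positions 83–92.
Each forward site pairs with the reverse site to give a product ending at position 92: sizes 81, 47 bp.

81 bp, 47 bp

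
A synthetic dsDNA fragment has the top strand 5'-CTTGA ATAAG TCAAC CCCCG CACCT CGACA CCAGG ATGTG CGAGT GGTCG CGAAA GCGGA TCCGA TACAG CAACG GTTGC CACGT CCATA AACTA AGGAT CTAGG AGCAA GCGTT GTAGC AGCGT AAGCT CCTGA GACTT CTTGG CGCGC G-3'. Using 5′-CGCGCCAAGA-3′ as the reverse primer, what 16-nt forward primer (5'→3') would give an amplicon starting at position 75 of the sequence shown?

5'-GGTTGCCACGTCCATA-3'

The reverse primer's reverse complement TCTTGGCGCG matches the template at positions 140–149; the product starts at position 75.
The forward primer is identical to the top strand over positions 75–90: GGTTGCCACGTCCATA.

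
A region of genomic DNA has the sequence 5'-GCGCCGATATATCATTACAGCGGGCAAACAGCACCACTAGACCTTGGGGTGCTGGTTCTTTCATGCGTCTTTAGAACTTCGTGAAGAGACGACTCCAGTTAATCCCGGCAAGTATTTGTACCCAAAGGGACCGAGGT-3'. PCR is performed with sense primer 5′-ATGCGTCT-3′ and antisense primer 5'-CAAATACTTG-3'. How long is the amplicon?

Scanning the template, ATGCGTCT occurs at positions 63–70; this primer anneals to the bottom strand there with its 3' end pointing downstream.
Reverse complement of the reverse primer: CAAGTATTTG. This occurs on the top strand at positions 109–118.
Amplicon spans positions 63–118: 56 bp.

56 bp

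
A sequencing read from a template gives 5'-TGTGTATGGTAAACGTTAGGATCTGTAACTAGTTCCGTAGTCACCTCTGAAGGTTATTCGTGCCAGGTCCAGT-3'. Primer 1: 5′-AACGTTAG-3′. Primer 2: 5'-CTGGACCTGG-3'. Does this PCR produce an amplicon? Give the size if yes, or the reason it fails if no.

Primer 1 (AACGTTAG) matches the top strand at positions 12–19; it acts as a forward primer.
Primer 2's reverse complement is CCAGGTCCAG, matching the top strand at positions 63–72; it acts as a reverse primer.
The 3' ends face each other across positions 12–72, giving a 61 bp product.

Yes — a 61 bp product.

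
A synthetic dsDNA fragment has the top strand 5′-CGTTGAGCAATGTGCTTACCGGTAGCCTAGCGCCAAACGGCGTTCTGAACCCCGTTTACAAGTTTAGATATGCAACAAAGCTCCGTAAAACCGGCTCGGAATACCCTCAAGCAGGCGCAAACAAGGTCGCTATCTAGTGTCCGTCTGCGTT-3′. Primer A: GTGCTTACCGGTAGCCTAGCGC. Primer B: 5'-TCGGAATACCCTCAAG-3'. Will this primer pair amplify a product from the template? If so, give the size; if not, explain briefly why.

No product — both primers anneal to the same strand and extend in the same direction.

Primer A (GTGCTTACCGGTAGCCTAGCGC) matches the top strand at positions 12–33 (3' end points downstream).
Primer B (TCGGAATACCCTCAAG) also matches the top strand directly, at positions 96–111 — its reverse complement CTTGAGGGTATTCCGA is not present.
Both primers anneal to the bottom strand with 3' ends pointing the same way, so neither can prime synthesis back toward the other.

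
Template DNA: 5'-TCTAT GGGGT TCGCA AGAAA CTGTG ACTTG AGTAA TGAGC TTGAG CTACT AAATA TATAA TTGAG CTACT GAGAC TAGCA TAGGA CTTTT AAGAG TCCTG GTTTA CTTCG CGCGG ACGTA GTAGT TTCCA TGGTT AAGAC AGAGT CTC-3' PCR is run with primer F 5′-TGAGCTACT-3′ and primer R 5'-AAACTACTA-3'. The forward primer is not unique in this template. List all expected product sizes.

The forward primer TGAGCTACT matches the top strand at positions 42–50, 62–70.
The reverse primer's reverse complement is TAGTAGTTT, matching at positions 119–127.
Each forward site pairs with the reverse site to give a product ending at position 127: sizes 86, 66 bp.

86 bp, 66 bp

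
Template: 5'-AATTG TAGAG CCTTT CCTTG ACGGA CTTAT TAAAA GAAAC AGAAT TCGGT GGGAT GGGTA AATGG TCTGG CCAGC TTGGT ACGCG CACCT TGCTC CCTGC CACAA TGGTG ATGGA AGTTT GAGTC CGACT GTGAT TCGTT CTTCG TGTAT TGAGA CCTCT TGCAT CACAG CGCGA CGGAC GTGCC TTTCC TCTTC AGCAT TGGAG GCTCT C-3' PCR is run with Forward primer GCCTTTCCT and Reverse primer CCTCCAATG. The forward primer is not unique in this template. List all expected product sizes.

197 bp, 24 bp

The forward primer GCCTTTCCT matches the top strand at positions 10–18, 183–191.
The reverse primer's reverse complement is CATTGGAGG, matching at positions 198–206.
Each forward site pairs with the reverse site to give a product ending at position 206: sizes 197, 24 bp.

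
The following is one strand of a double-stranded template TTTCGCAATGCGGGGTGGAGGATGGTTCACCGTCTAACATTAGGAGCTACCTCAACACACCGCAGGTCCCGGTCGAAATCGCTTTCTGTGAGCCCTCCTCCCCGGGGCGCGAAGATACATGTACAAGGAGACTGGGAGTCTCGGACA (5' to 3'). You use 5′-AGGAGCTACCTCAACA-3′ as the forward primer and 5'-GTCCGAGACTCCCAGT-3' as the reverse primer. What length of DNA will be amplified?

105 bp

Forward primer AGGAGCTACCTCAACA is found on the top strand at positions 42–57.
The reverse primer's reverse complement is ACTGGGAGTCTCGGAC, which matches the template at positions 131–146.
Product length = (reverse-primer end) − (forward-primer start) + 1 = 146 − 42 + 1 = 105 bp.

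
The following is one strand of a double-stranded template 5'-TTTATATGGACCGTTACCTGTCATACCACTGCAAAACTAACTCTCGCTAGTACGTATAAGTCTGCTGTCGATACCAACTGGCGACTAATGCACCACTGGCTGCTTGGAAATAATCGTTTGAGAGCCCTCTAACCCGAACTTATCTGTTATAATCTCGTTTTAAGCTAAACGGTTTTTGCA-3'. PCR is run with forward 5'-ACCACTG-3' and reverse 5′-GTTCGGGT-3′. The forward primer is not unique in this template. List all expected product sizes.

The forward primer ACCACTG matches the top strand at positions 25–31, 92–98.
The reverse primer's reverse complement is ACCCGAAC, matching at positions 132–139.
Each forward site pairs with the reverse site to give a product ending at position 139: sizes 115, 48 bp.

115 bp, 48 bp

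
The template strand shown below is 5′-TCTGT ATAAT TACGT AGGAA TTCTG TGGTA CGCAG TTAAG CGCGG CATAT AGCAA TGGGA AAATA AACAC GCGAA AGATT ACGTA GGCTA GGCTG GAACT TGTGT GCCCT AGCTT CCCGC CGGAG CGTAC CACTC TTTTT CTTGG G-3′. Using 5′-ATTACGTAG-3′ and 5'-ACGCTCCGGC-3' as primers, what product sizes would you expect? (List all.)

120 bp, 51 bp

The forward primer ATTACGTAG matches the top strand at positions 9–17, 78–86.
The reverse primer's reverse complement is GCCGGAGCGT, matching at positions 119–128.
Each forward site pairs with the reverse site to give a product ending at position 128: sizes 120, 51 bp.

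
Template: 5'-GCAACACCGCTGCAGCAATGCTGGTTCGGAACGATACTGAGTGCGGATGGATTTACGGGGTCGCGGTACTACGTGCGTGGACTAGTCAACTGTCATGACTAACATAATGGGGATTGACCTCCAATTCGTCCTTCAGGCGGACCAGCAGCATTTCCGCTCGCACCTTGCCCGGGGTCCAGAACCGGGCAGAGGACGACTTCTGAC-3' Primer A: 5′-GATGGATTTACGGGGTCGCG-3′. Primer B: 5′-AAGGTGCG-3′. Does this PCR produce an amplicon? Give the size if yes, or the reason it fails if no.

Primer A (GATGGATTTACGGGGTCGCG) matches the top strand at positions 46–65; it acts as a forward primer.
Primer B's reverse complement is CGCACCTT, matching the top strand at positions 159–166; it acts as a reverse primer.
The 3' ends face each other across positions 46–166, giving a 121 bp product.

Yes — a 121 bp product.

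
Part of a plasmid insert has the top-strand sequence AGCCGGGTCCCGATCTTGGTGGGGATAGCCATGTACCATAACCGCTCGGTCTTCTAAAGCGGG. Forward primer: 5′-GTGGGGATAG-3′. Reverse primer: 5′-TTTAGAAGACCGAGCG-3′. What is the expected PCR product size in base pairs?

40 bp

The forward primer matches the template at positions 19–28.
Reverse complement of the reverse primer: CGCTCGGTCTTCTAAA. This occurs on the top strand at positions 43–58.
Product length = (reverse-primer end) − (forward-primer start) + 1 = 58 − 19 + 1 = 40 bp.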